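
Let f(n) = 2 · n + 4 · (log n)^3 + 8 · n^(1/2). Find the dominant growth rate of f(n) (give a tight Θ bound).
f(n) ∈ Θ(n)

Compare the terms by growth order. For large n, n^a · (log n)^b dominates n^a' · (log n)^b' iff a > a', or (a = a' and b > b'). Ranking the 3 terms shows the dominant one is 2 · n. Hence f(n) ∈ Θ(n).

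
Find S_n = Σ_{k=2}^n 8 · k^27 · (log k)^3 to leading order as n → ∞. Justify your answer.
S_n ~ 2 · n^28 · (log n)^3 / 7

By integral comparison, S_n = ∫_1^n 8 · x^27 · (log x)^3 dx + O(n^27 · (log n)^3). For the integral, the leading term of ∫_1^n x^27 (log x)^3 dx is n^28/28 · (log n)^3 (by repeated integration by parts; each step lowers the log-exponent and produces a relatively O(1/log n) correction). Hence S_n ~ 2 · n^28 · (log n)^3 / 7.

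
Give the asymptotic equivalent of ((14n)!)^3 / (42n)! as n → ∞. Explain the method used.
((14n)!)^3/(42n)! ~ ((2π·14n)^(2/2) / sqrt(3)) · 3^(−3·14n)  →  0

Write N = 14n. Stirling: N! ~ sqrt(2π N)(N/e)^N and (3N)! ~ sqrt(2π·3N)·(3N/e)^(3N).
  (N!)^3/(3N)! ~ (2π N)^(3/2) (N/e)^(3N) / [sqrt(2π·3N) (3N/e)^(3N)]
     = (2π N)^(3/2) / sqrt(2π·3N) · (N/(3N))^(3N)
     = (2π N)^((3−1)/2) / sqrt(3) · 3^(−3N).
Since 3^3 > 1, the factor 3^(−3N) decays exponentially, so the ratio → 0. Substituting N = 14n gives the stated form.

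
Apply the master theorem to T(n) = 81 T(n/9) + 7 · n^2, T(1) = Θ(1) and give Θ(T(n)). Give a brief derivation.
T(n) = Θ(n^2 log n)

log_9 81 = 2, and f(n) = 7 · n^2 = Θ(n^(log_9 81)). This is Case 2 of the master theorem: T(n) = Θ(f(n) · log n) = Θ(n^2 log n).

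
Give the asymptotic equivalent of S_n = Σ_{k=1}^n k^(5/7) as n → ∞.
S_n ~ (7/12) · n^(12/7)

Integral comparison: Σ_{k=1}^n k^(5/7) = ∫_0^n x^(5/7) dx + O(n^(5/7)). The integral is n^(1 + 5/7) / (1 + 5/7) = n^((5+7)/7) / ((5+7)/7) = (7/12) · n^(12/7).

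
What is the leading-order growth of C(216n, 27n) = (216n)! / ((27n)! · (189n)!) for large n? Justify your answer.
C(216n, 27n) ~ (16777216/823543)^(27n) · sqrt(4/(7π·27n))

Write N = 27n. Apply Stirling to each factorial:
  (8N)! ~ sqrt(2π·8N) · (8N/e)^(8N),
  N! ~ sqrt(2π N) · (N/e)^N,
  (7N)! ~ sqrt(2π·7N) · (7N/e)^(7N).
The exponential factors combine to (8N)^(8N) / (N^N · (7N)^(7N)) = 8^(8N)/7^(7N) = (8^8/7^7)^N = (16777216/823543)^N.
The square-root prefactors combine to sqrt(2π·8N) / (sqrt(2π N)·sqrt(2π·7N)) = sqrt(8 / (2π·7·N)) = sqrt(4/(7π·27n)).
Substituting N = 27n: C(216n, 27n) ~ (16777216/823543)^(27n) · sqrt(4/(7π·27n)).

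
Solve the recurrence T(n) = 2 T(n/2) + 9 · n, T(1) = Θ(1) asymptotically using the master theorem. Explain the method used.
T(n) = Θ(n log n)

log_2 2 = 1, and f(n) = 9 · n = Θ(n^(log_2 2)). This is Case 2 of the master theorem: T(n) = Θ(f(n) · log n) = Θ(n log n).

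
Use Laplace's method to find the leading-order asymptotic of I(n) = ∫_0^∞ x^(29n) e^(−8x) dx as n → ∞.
I(n) ~ (sqrt(2π·29n) / 8) · (29n/(8e))^(29n)

Write the integrand as exp(29n ln x − 8x) and set f(x) = 29n ln x − 8x. Then f'(x) = 29n/x − 8 = 0 at x* = 29n/8, and f''(x*) = −29n/x*^2 = −8^2/(29n). Laplace's method (interior maximum) gives
  I(n) ~ e^(f(x*)) · sqrt(2π / |f''(x*)|)
        = exp(29n ln(29n/8) − 29n) · sqrt(2π · 29n / 8^2)
        = (29n/8)^(29n) e^(−29n) · sqrt(2π·29n) / 8
        = (sqrt(2π·29n) / 8) · (29n/(8e))^(29n).
This matches Γ(29n+1)/8^(29n+1) with Stirling applied to Γ.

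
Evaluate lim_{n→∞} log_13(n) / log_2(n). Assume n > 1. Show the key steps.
lim = ln(2) / ln(13) = log_13(2)

Change of base: log_13(n) = ln n / ln 13 and log_2(n) = ln n / ln 2. The ratio is (ln n / ln 13) · (ln 2 / ln n) = ln 2 / ln 13, a constant independent of n. So the limit is ln 2 / ln 13 = log_13(2).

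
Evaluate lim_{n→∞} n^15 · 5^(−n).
lim = 0

Exponentials with base > 1 dominate every fixed polynomial: for any fixed c, n^c / 5^n → 0 as n → ∞ (e.g. by the ratio test, or by writing 5^n = e^(n ln 5) and noting e^(n ln 5) / n^c → ∞). Hence n^15 · 5^(−n) = n^15 / 5^n → 0.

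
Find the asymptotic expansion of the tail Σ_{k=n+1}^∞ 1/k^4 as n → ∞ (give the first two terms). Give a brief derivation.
Σ_{k>n} 1/k^4 = 1/(3 · n^3) − 1/(2 · n^4) + O(1/n^5)

Compare to the integral: ∫_{n}^∞ x^(−4) dx = [−x^(−3)/3]_{n}^∞ = 1/((4−1)·n^3). The Euler-Maclaurin correction adds −f(n)/2 = −1/(2·n^4). Euler-Maclaurin then gives
  Σ_{k>n} 1/k^4 = ∫_{n}^∞ dx/x^4 − 1/(2·n^4) + O(1/n^5).
(Equivalently this is ζ(4) − Σ_{k≤n} 1/k^4.)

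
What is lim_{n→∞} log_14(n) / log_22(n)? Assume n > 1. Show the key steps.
lim = ln(22) / ln(14) = log_14(22)

Change of base: log_14(n) = ln n / ln 14 and log_22(n) = ln n / ln 22. The ratio is (ln n / ln 14) · (ln 22 / ln n) = ln 22 / ln 14, a constant independent of n. So the limit is ln 22 / ln 14 = log_14(22).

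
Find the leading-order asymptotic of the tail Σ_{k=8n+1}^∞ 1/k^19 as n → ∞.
Σ_{k>8n} 1/k^19 ~ 1/(18 · (8n)^18)

Compare to the integral: ∫_{8n}^∞ x^(−19) dx = [−x^(−18)/18]_{8n}^∞ = 1/((19−1)·(8n)^18). Euler-Maclaurin then gives
  Σ_{k>8n} 1/k^19 = ∫_{8n}^∞ dx/x^19 − 1/(2·(8n)^19) + O(1/(8n)^20).
(Equivalently this is ζ(19) − Σ_{k≤8n} 1/k^19.)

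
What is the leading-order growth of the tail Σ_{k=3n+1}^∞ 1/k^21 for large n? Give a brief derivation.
Σ_{k>3n} 1/k^21 ~ 1/(20 · (3n)^20)

Compare to the integral: ∫_{3n}^∞ x^(−21) dx = [−x^(−20)/20]_{3n}^∞ = 1/((21−1)·(3n)^20). Euler-Maclaurin then gives
  Σ_{k>3n} 1/k^21 = ∫_{3n}^∞ dx/x^21 − 1/(2·(3n)^21) + O(1/(3n)^22).
(Equivalently this is ζ(21) − Σ_{k≤3n} 1/k^21.)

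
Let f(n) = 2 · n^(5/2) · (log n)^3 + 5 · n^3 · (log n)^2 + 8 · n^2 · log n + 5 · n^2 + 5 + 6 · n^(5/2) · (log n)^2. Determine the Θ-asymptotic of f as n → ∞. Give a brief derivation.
f(n) ∈ Θ(n^3 · (log n)^2)

Compare the terms by growth order. For large n, n^a · (log n)^b dominates n^a' · (log n)^b' iff a > a', or (a = a' and b > b'). Ranking the 6 terms shows the dominant one is 5 · n^3 · (log n)^2. Hence f(n) ∈ Θ(n^3 · (log n)^2).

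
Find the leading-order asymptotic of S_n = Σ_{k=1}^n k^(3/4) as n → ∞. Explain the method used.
S_n ~ (4/7) · n^(7/4)

Integral comparison: Σ_{k=1}^n k^(3/4) = ∫_0^n x^(3/4) dx + O(n^(3/4)). The integral is n^(1 + 3/4) / (1 + 3/4) = n^((3+4)/4) / ((3+4)/4) = (4/7) · n^(7/4).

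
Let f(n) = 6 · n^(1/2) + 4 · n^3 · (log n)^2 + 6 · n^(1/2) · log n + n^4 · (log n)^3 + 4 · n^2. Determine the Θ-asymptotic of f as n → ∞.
f(n) ∈ Θ(n^4 · (log n)^3)

Compare the terms by growth order. For large n, n^a · (log n)^b dominates n^a' · (log n)^b' iff a > a', or (a = a' and b > b'). Ranking the 5 terms shows the dominant one is n^4 · (log n)^3. Hence f(n) ∈ Θ(n^4 · (log n)^3).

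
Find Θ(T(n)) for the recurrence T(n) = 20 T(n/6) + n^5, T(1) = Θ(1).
T(n) = Θ(n^5)

log_6 20 ≈ 1.672. f(n) = n^5 dominates n^(log_6 20) since 5 > 1.672, and the regularity condition a·f(n/b) = 20·(n/6)^5 = (20/7776)·n^5 ≤ c·f(n) holds with c = 20/7776 ≈ 0.00257 < 1. So this is Case 3: T(n) = Θ(f(n)) = Θ(n^5).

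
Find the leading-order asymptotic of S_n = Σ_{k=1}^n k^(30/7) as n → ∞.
S_n ~ (7/37) · n^(37/7)

Integral comparison: Σ_{k=1}^n k^(30/7) = ∫_0^n x^(30/7) dx + O(n^(30/7)). The integral is n^(1 + 30/7) / (1 + 30/7) = n^((30+7)/7) / ((30+7)/7) = (7/37) · n^(37/7).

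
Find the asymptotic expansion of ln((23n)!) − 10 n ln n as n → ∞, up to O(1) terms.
ln((23n)!) − 10 n ln n = 13 n ln n + 23(ln 23 − 1) n + (1/2) ln(2π·23n) + O(1/n)

Stirling: ln((23n)!) = 23n ln(23n) − 23n + (1/2) ln(2π·23n) + O(1/n).
Expand 23n ln(23n) = 23n (ln n + ln 23) = 23n ln n + 23n ln 23.
Subtract 10n ln n: leading term is (23 − 10) n ln n = 13 n ln n. The next term is 23n ln 23 − 23n = 23(ln 23 − 1) n. Then the (1/2) ln(2π·23n) correction.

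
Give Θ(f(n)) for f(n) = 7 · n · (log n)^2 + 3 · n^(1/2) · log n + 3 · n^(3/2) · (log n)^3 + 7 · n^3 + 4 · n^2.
f(n) ∈ Θ(n^3)

Compare the terms by growth order. For large n, n^a · (log n)^b dominates n^a' · (log n)^b' iff a > a', or (a = a' and b > b'). Ranking the 5 terms shows the dominant one is 7 · n^3. Hence f(n) ∈ Θ(n^3).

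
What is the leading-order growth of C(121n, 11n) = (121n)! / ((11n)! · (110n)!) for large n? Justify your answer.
C(121n, 11n) ~ (285311670611/10000000000)^(11n) · sqrt(11/(20π·11n))

Write N = 11n. Apply Stirling to each factorial:
  (11N)! ~ sqrt(2π·11N) · (11N/e)^(11N),
  N! ~ sqrt(2π N) · (N/e)^N,
  (10N)! ~ sqrt(2π·10N) · (10N/e)^(10N).
The exponential factors combine to (11N)^(11N) / (N^N · (10N)^(10N)) = 11^(11N)/10^(10N) = (11^11/10^10)^N = (285311670611/10000000000)^N.
The square-root prefactors combine to sqrt(2π·11N) / (sqrt(2π N)·sqrt(2π·10N)) = sqrt(11 / (2π·10·N)) = sqrt(11/(20π·11n)).
Substituting N = 11n: C(121n, 11n) ~ (285311670611/10000000000)^(11n) · sqrt(11/(20π·11n)).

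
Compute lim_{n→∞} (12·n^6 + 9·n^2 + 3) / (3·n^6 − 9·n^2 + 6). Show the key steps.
lim = 12/3 = 4

For large n the leading n^6 terms dominate both numerator and denominator. Dividing top and bottom by n^6, every other term tends to 0, leaving 12/3 = 4.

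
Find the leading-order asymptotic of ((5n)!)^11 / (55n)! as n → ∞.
((5n)!)^11/(55n)! ~ ((2π·5n)^(10/2) / sqrt(11)) · 11^(−11·5n)  →  0

Write N = 5n. Stirling: N! ~ sqrt(2π N)(N/e)^N and (11N)! ~ sqrt(2π·11N)·(11N/e)^(11N).
  (N!)^11/(11N)! ~ (2π N)^(11/2) (N/e)^(11N) / [sqrt(2π·11N) (11N/e)^(11N)]
     = (2π N)^(11/2) / sqrt(2π·11N) · (N/(11N))^(11N)
     = (2π N)^((11−1)/2) / sqrt(11) · 11^(−11N).
Since 11^11 > 1, the factor 11^(−11N) decays exponentially, so the ratio → 0. Substituting N = 5n gives the stated form.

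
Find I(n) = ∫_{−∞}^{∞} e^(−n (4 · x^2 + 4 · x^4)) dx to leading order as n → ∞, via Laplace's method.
I(n) ~ sqrt(π/(4n))

φ(x) = 4 · x^2 + 4 · x^4 has its unique global minimum at x* = 0 (since φ'(x) = 8x + 16x^3 = 0 only at x = 0 for real x with both coefficients positive, and φ → ∞ as |x| → ∞). At x* = 0, φ(0) = 0 and φ''(0) = 8. Laplace's method then gives
  I(n) ~ sqrt(2π / (n · φ''(0))) · e^(−n φ(0)) = sqrt(2π / (8n)) = sqrt(π/(4n)).
The 4 · x^4 term contributes only at subleading order (an O(1/n) relative correction).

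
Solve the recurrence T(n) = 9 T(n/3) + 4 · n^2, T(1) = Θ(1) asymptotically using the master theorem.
T(n) = Θ(n^2 log n)

log_3 9 = 2, and f(n) = 4 · n^2 = Θ(n^(log_3 9)). This is Case 2 of the master theorem: T(n) = Θ(f(n) · log n) = Θ(n^2 log n).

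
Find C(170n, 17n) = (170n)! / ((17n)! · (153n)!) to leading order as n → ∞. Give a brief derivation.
C(170n, 17n) ~ (10000000000/387420489)^(17n) · sqrt(5/(9π·17n))

Write N = 17n. Apply Stirling to each factorial:
  (10N)! ~ sqrt(2π·10N) · (10N/e)^(10N),
  N! ~ sqrt(2π N) · (N/e)^N,
  (9N)! ~ sqrt(2π·9N) · (9N/e)^(9N).
The exponential factors combine to (10N)^(10N) / (N^N · (9N)^(9N)) = 10^(10N)/9^(9N) = (10^10/9^9)^N = (10000000000/387420489)^N.
The square-root prefactors combine to sqrt(2π·10N) / (sqrt(2π N)·sqrt(2π·9N)) = sqrt(10 / (2π·9·N)) = sqrt(5/(9π·17n)).
Substituting N = 17n: C(170n, 17n) ~ (10000000000/387420489)^(17n) · sqrt(5/(9π·17n)).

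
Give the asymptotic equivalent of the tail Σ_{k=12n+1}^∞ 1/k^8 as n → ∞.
Σ_{k>12n} 1/k^8 ~ 1/(7 · (12n)^7)

Compare to the integral: ∫_{12n}^∞ x^(−8) dx = [−x^(−7)/7]_{12n}^∞ = 1/((8−1)·(12n)^7). Euler-Maclaurin then gives
  Σ_{k>12n} 1/k^8 = ∫_{12n}^∞ dx/x^8 − 1/(2·(12n)^8) + O(1/(12n)^9).
(Equivalently this is ζ(8) − Σ_{k≤12n} 1/k^8.)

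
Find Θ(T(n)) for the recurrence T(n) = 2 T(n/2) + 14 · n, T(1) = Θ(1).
T(n) = Θ(n log n)

log_2 2 = 1, and f(n) = 14 · n = Θ(n^(log_2 2)). This is Case 2 of the master theorem: T(n) = Θ(f(n) · log n) = Θ(n log n).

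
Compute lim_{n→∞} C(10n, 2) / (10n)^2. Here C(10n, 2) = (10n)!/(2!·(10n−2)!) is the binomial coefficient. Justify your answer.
lim = 1/2! = 1/2

With N = 10n → ∞: C(N, 2) / N^2 = [N(N−1)…(N−1)] / (2! · N^2) = (1/2!) · 1 · (1 − 1/(10n)). Each factor → 1 as N → ∞, so the limit is 1/2! = 1/2.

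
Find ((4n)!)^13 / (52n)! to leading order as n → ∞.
((4n)!)^13/(52n)! ~ ((2π·4n)^(12/2) / sqrt(13)) · 13^(−13·4n)  →  0

Write N = 4n. Stirling: N! ~ sqrt(2π N)(N/e)^N and (13N)! ~ sqrt(2π·13N)·(13N/e)^(13N).
  (N!)^13/(13N)! ~ (2π N)^(13/2) (N/e)^(13N) / [sqrt(2π·13N) (13N/e)^(13N)]
     = (2π N)^(13/2) / sqrt(2π·13N) · (N/(13N))^(13N)
     = (2π N)^((13−1)/2) / sqrt(13) · 13^(−13N).
Since 13^13 > 1, the factor 13^(−13N) decays exponentially, so the ratio → 0. Substituting N = 4n gives the stated form.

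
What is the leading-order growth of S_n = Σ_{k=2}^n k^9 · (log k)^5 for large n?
S_n ~ n^10 · (log n)^5 / 10

By integral comparison, S_n = ∫_1^n x^9 · (log x)^5 dx + O(n^9 · (log n)^5). For the integral, the leading term of ∫_1^n x^9 (log x)^5 dx is n^10/10 · (log n)^5 (by repeated integration by parts; each step lowers the log-exponent and produces a relatively O(1/log n) correction). Hence S_n ~ n^10 · (log n)^5 / 10.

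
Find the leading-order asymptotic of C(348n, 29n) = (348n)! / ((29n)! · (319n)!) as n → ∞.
C(348n, 29n) ~ (8916100448256/285311670611)^(29n) · sqrt(6/(11π·29n))

Write N = 29n. Apply Stirling to each factorial:
  (12N)! ~ sqrt(2π·12N) · (12N/e)^(12N),
  N! ~ sqrt(2π N) · (N/e)^N,
  (11N)! ~ sqrt(2π·11N) · (11N/e)^(11N).
The exponential factors combine to (12N)^(12N) / (N^N · (11N)^(11N)) = 12^(12N)/11^(11N) = (12^12/11^11)^N = (8916100448256/285311670611)^N.
The square-root prefactors combine to sqrt(2π·12N) / (sqrt(2π N)·sqrt(2π·11N)) = sqrt(12 / (2π·11·N)) = sqrt(6/(11π·29n)).
Substituting N = 29n: C(348n, 29n) ~ (8916100448256/285311670611)^(29n) · sqrt(6/(11π·29n)).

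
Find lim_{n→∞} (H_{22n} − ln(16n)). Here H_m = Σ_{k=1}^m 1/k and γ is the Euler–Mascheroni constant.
lim = ln(11/8) + γ

By Euler-Maclaurin, H_m = ln m + γ + O(1/m). So
  H_{22n} − ln(16n) = ln(22n) + γ − ln(16n) + O(1/n)
                       = ln(22/16) + γ + O(1/n).
Hence the limit is ln(22/16) + γ (= ln(11/8)).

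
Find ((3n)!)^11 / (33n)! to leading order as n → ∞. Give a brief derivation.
((3n)!)^11/(33n)! ~ ((2π·3n)^(10/2) / sqrt(11)) · 11^(−11·3n)  →  0

Write N = 3n. Stirling: N! ~ sqrt(2π N)(N/e)^N and (11N)! ~ sqrt(2π·11N)·(11N/e)^(11N).
  (N!)^11/(11N)! ~ (2π N)^(11/2) (N/e)^(11N) / [sqrt(2π·11N) (11N/e)^(11N)]
     = (2π N)^(11/2) / sqrt(2π·11N) · (N/(11N))^(11N)
     = (2π N)^((11−1)/2) / sqrt(11) · 11^(−11N).
Since 11^11 > 1, the factor 11^(−11N) decays exponentially, so the ratio → 0. Substituting N = 3n gives the stated form.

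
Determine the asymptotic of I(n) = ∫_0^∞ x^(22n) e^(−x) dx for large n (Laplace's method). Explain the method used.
I(n) ~ sqrt(2π·22n) · (22n/e)^(22n)

Write the integrand as exp(22n ln x − x) and set f(x) = 22n ln x − x. Then f'(x) = 22n/x − 1 = 0 at x* = 22n, and f''(x*) = −22n/x*^2 = −1/(22n). Laplace's method (interior maximum) gives
  I(n) ~ e^(f(x*)) · sqrt(2π / |f''(x*)|)
        = exp(22n ln(22n) − 22n) · sqrt(2π · 22n)
        = (22n)^(22n) e^(−22n) · sqrt(2π·22n)
        = sqrt(2π·22n) · (22n/e)^(22n).
This matches Γ(22n+1) with Stirling applied to Γ.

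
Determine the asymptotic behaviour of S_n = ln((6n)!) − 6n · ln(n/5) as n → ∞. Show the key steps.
S_n ~ 6n · (ln 30 − 1) + O(ln n)

Stirling: ln((6n)!) = 6n ln(6n) − 6n + O(ln n).
  S_n = 6n ln(6n) − 6n − 6n ln(n/5) + O(ln n)
      = 6n ln(6n) − 6n ln n + 6n ln 5 − 6n + O(ln n)
      = 6n ln 6 + 6n ln 5 − 6n + O(ln n)
      = 6n (ln 30 − 1) + O(ln n).
Numerically ln(30) − 1 ≈ 2.4012.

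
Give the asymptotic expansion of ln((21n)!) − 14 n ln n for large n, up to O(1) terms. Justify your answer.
ln((21n)!) − 14 n ln n = 7 n ln n + 21(ln 21 − 1) n + (1/2) ln(2π·21n) + O(1/n)

Stirling: ln((21n)!) = 21n ln(21n) − 21n + (1/2) ln(2π·21n) + O(1/n).
Expand 21n ln(21n) = 21n (ln n + ln 21) = 21n ln n + 21n ln 21.
Subtract 14n ln n: leading term is (21 − 14) n ln n = 7 n ln n. The next term is 21n ln 21 − 21n = 21(ln 21 − 1) n. Then the (1/2) ln(2π·21n) correction.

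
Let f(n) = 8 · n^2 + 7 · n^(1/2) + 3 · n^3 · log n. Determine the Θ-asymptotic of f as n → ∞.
f(n) ∈ Θ(n^3 · log n)

Compare the terms by growth order. For large n, n^a · (log n)^b dominates n^a' · (log n)^b' iff a > a', or (a = a' and b > b'). Ranking the 3 terms shows the dominant one is 3 · n^3 · log n. Hence f(n) ∈ Θ(n^3 · log n).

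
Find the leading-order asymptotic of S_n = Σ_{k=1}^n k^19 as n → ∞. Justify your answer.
S_n ~ n^20 / 20

By integral comparison (Euler-Maclaurin), Σ_{k=1}^n k^19 = ∫_0^n x^19 dx + O(n^19) = n^20/20 + O(n^19). (Equivalently, Faulhaber's formula gives the same leading term.)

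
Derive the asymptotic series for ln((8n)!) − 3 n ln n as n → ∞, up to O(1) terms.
ln((8n)!) − 3 n ln n = 5 n ln n + 8(ln 8 − 1) n + (1/2) ln(2π·8n) + O(1/n)

Stirling: ln((8n)!) = 8n ln(8n) − 8n + (1/2) ln(2π·8n) + O(1/n).
Expand 8n ln(8n) = 8n (ln n + ln 8) = 8n ln n + 8n ln 8.
Subtract 3n ln n: leading term is (8 − 3) n ln n = 5 n ln n. The next term is 8n ln 8 − 8n = 8(ln 8 − 1) n. Then the (1/2) ln(2π·8n) correction.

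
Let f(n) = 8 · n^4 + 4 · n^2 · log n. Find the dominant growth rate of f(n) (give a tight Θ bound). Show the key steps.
f(n) ∈ Θ(n^4)

Compare the terms by growth order. For large n, n^a · (log n)^b dominates n^a' · (log n)^b' iff a > a', or (a = a' and b > b'). Ranking the 2 terms shows the dominant one is 8 · n^4. Hence f(n) ∈ Θ(n^4).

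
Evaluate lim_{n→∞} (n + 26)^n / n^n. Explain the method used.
lim = e^26

Rewrite as (1 + 26/n)^(n). By the standard limit (1 + x/n)^n → e^x, we have (1 + 26/n)^n → e^26, and raising to the 1st power gives e^26.
More precisely, ln[(1 + 26/n)^(n)] = n · ln(1 + 26/n) = n · (26/n + O(1/n^2)) = 26 + O(1/n) → 26.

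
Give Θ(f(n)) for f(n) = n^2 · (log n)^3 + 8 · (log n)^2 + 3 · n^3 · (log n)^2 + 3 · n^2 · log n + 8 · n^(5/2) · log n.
f(n) ∈ Θ(n^3 · (log n)^2)

Compare the terms by growth order. For large n, n^a · (log n)^b dominates n^a' · (log n)^b' iff a > a', or (a = a' and b > b'). Ranking the 5 terms shows the dominant one is 3 · n^3 · (log n)^2. Hence f(n) ∈ Θ(n^3 · (log n)^2).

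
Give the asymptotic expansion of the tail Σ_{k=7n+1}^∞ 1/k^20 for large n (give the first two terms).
Σ_{k>7n} 1/k^20 = 1/(19 · (7n)^19) − 1/(2 · (7n)^20) + O(1/(7n)^21)

Compare to the integral: ∫_{7n}^∞ x^(−20) dx = [−x^(−19)/19]_{7n}^∞ = 1/((20−1)·(7n)^19). The Euler-Maclaurin correction adds −f(7n)/2 = −1/(2·(7n)^20). Euler-Maclaurin then gives
  Σ_{k>7n} 1/k^20 = ∫_{7n}^∞ dx/x^20 − 1/(2·(7n)^20) + O(1/(7n)^21).
(Equivalently this is ζ(20) − Σ_{k≤7n} 1/k^20.)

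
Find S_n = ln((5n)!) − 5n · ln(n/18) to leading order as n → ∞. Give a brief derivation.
S_n ~ 5n · (ln 90 − 1) + O(ln n)

Stirling: ln((5n)!) = 5n ln(5n) − 5n + O(ln n).
  S_n = 5n ln(5n) − 5n − 5n ln(n/18) + O(ln n)
      = 5n ln(5n) − 5n ln n + 5n ln 18 − 5n + O(ln n)
      = 5n ln 5 + 5n ln 18 − 5n + O(ln n)
      = 5n (ln 90 − 1) + O(ln n).
Numerically ln(90) − 1 ≈ 3.4998.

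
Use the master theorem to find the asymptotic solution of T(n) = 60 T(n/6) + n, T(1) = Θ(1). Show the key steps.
T(n) = Θ(n^(log_6 60))

Master theorem: compare f(n) = n to n^(log_6 60) where log_6 60 ≈ 2.285. Since 1 < log_6 60, we have f(n) = O(n^(log_6 60 − ε)) for some ε > 0 — Case 1. Hence T(n) = Θ(n^(log_6 60)).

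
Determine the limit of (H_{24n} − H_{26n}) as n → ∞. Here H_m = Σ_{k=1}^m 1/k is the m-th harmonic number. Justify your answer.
lim = ln(24/26) = ln(12/13)

Euler-Maclaurin gives H_m = ln m + γ + 1/(2m) + O(1/m^2). The γ and O(1/m) terms cancel in the difference:
  H_{24n} − H_{26n} = ln(24n) − ln(26n) + O(1/n) = ln(24/26) + O(1/n).
Hence the limit is ln(24/26) = ln(12/13).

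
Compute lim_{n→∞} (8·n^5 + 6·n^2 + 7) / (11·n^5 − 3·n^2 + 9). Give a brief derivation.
lim = 8/11

For large n the leading n^5 terms dominate both numerator and denominator. Dividing top and bottom by n^5, every other term tends to 0, leaving 8/11.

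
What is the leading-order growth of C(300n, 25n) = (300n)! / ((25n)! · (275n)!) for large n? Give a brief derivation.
C(300n, 25n) ~ (8916100448256/285311670611)^(25n) · sqrt(6/(11π·25n))

Write N = 25n. Apply Stirling to each factorial:
  (12N)! ~ sqrt(2π·12N) · (12N/e)^(12N),
  N! ~ sqrt(2π N) · (N/e)^N,
  (11N)! ~ sqrt(2π·11N) · (11N/e)^(11N).
The exponential factors combine to (12N)^(12N) / (N^N · (11N)^(11N)) = 12^(12N)/11^(11N) = (12^12/11^11)^N = (8916100448256/285311670611)^N.
The square-root prefactors combine to sqrt(2π·12N) / (sqrt(2π N)·sqrt(2π·11N)) = sqrt(12 / (2π·11·N)) = sqrt(6/(11π·25n)).
Substituting N = 25n: C(300n, 25n) ~ (8916100448256/285311670611)^(25n) · sqrt(6/(11π·25n)).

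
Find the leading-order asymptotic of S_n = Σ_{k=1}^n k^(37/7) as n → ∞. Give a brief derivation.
S_n ~ (7/44) · n^(44/7)

Integral comparison: Σ_{k=1}^n k^(37/7) = ∫_0^n x^(37/7) dx + O(n^(37/7)). The integral is n^(1 + 37/7) / (1 + 37/7) = n^((37+7)/7) / ((37+7)/7) = (7/44) · n^(44/7).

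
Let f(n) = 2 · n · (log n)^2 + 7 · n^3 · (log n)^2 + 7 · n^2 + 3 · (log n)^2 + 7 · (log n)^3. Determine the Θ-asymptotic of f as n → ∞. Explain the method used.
f(n) ∈ Θ(n^3 · (log n)^2)

Compare the terms by growth order. For large n, n^a · (log n)^b dominates n^a' · (log n)^b' iff a > a', or (a = a' and b > b'). Ranking the 5 terms shows the dominant one is 7 · n^3 · (log n)^2. Hence f(n) ∈ Θ(n^3 · (log n)^2).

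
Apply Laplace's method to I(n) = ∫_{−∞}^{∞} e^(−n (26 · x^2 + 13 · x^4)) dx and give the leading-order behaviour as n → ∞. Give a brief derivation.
I(n) ~ sqrt(π/(26n))

φ(x) = 26 · x^2 + 13 · x^4 has its unique global minimum at x* = 0 (since φ'(x) = 52x + 52x^3 = 0 only at x = 0 for real x with both coefficients positive, and φ → ∞ as |x| → ∞). At x* = 0, φ(0) = 0 and φ''(0) = 52. Laplace's method then gives
  I(n) ~ sqrt(2π / (n · φ''(0))) · e^(−n φ(0)) = sqrt(2π / (52n)) = sqrt(π/(26n)).
The 13 · x^4 term contributes only at subleading order (an O(1/n) relative correction).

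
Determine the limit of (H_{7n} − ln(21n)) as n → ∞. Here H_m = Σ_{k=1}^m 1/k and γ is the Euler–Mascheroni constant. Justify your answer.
lim = −ln 3 + γ

By Euler-Maclaurin, H_m = ln m + γ + O(1/m). So
  H_{7n} − ln(21n) = ln(7n) + γ − ln(21n) + O(1/n)
                       = ln(7/21) + γ + O(1/n).
Hence the limit is ln(7/21) + γ (= −ln 3).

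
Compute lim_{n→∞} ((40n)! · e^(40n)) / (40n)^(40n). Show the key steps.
lim = ∞

Stirling: (40n)! ~ sqrt(2π·40n) · (40n/e)^(40n). Hence
  (40n)! · e^(40n) / (40n)^(40n) ~ sqrt(2π·40n) = sqrt(2π·40) · sqrt(n) → ∞.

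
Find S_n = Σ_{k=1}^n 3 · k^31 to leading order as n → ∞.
S_n ~ 3 · n^32 / 32

By integral comparison (Euler-Maclaurin), Σ_{k=1}^n 3 · k^31 = 3 · ∫_0^n x^31 dx + O(n^31) = 3 · n^32/32 + O(n^31). (Equivalently, Faulhaber's formula gives the same leading term.)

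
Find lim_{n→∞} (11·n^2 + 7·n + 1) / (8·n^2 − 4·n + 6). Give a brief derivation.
lim = 11/8

For large n the leading n^2 terms dominate both numerator and denominator. Dividing top and bottom by n^2, every other term tends to 0, leaving 11/8.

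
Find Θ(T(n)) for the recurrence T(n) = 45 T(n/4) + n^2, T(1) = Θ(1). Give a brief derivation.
T(n) = Θ(n^(log_4 45))

Master theorem: compare f(n) = n^2 to n^(log_4 45) where log_4 45 ≈ 2.746. Since 2 < log_4 45, we have f(n) = O(n^(log_4 45 − ε)) for some ε > 0 — Case 1. Hence T(n) = Θ(n^(log_4 45)).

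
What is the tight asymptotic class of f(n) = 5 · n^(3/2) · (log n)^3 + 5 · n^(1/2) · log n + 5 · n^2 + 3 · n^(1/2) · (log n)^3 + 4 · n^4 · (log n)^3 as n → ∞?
f(n) ∈ Θ(n^4 · (log n)^3)

Compare the terms by growth order. For large n, n^a · (log n)^b dominates n^a' · (log n)^b' iff a > a', or (a = a' and b > b'). Ranking the 5 terms shows the dominant one is 4 · n^4 · (log n)^3. Hence f(n) ∈ Θ(n^4 · (log n)^3).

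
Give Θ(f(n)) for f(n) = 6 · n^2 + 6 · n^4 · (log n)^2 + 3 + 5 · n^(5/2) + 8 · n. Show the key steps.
f(n) ∈ Θ(n^4 · (log n)^2)

Compare the terms by growth order. For large n, n^a · (log n)^b dominates n^a' · (log n)^b' iff a > a', or (a = a' and b > b'). Ranking the 5 terms shows the dominant one is 6 · n^4 · (log n)^2. Hence f(n) ∈ Θ(n^4 · (log n)^2).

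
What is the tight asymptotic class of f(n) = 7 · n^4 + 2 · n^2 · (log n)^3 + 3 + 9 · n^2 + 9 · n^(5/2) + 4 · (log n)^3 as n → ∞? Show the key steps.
f(n) ∈ Θ(n^4)

Compare the terms by growth order. For large n, n^a · (log n)^b dominates n^a' · (log n)^b' iff a > a', or (a = a' and b > b'). Ranking the 6 terms shows the dominant one is 7 · n^4. Hence f(n) ∈ Θ(n^4).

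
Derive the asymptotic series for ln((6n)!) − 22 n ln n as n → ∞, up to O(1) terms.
ln((6n)!) − 22 n ln n = −16 n ln n + 6(ln 6 − 1) n + (1/2) ln(2π·6n) + O(1/n)

Stirling: ln((6n)!) = 6n ln(6n) − 6n + (1/2) ln(2π·6n) + O(1/n).
Expand 6n ln(6n) = 6n (ln n + ln 6) = 6n ln n + 6n ln 6.
Subtract 22n ln n: leading term is (6 − 22) n ln n = −16 n ln n. The next term is 6n ln 6 − 6n = 6(ln 6 − 1) n. Then the (1/2) ln(2π·6n) correction.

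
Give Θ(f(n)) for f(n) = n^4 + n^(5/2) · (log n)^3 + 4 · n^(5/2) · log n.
f(n) ∈ Θ(n^4)

Compare the terms by growth order. For large n, n^a · (log n)^b dominates n^a' · (log n)^b' iff a > a', or (a = a' and b > b'). Ranking the 3 terms shows the dominant one is n^4. Hence f(n) ∈ Θ(n^4).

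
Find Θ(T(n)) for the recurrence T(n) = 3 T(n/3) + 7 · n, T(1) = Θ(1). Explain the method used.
T(n) = Θ(n log n)

log_3 3 = 1, and f(n) = 7 · n = Θ(n^(log_3 3)). This is Case 2 of the master theorem: T(n) = Θ(f(n) · log n) = Θ(n log n).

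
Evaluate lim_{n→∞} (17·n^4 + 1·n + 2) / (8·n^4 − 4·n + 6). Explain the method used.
lim = 17/8

For large n the leading n^4 terms dominate both numerator and denominator. Dividing top and bottom by n^4, every other term tends to 0, leaving 17/8.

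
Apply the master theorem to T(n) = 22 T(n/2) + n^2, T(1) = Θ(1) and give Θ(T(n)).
T(n) = Θ(n^(log_2 22))

Master theorem: compare f(n) = n^2 to n^(log_2 22) where log_2 22 ≈ 4.459. Since 2 < log_2 22, we have f(n) = O(n^(log_2 22 − ε)) for some ε > 0 — Case 1. Hence T(n) = Θ(n^(log_2 22)).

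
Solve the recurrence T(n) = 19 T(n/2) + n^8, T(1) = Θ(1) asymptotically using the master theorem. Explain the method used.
T(n) = Θ(n^8)

log_2 19 ≈ 4.248. f(n) = n^8 dominates n^(log_2 19) since 8 > 4.248, and the regularity condition a·f(n/b) = 19·(n/2)^8 = (19/256)·n^8 ≤ c·f(n) holds with c = 19/256 ≈ 0.0742 < 1. So this is Case 3: T(n) = Θ(f(n)) = Θ(n^8).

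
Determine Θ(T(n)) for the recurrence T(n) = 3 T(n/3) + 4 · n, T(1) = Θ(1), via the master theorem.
T(n) = Θ(n log n)

log_3 3 = 1, and f(n) = 4 · n = Θ(n^(log_3 3)). This is Case 2 of the master theorem: T(n) = Θ(f(n) · log n) = Θ(n log n).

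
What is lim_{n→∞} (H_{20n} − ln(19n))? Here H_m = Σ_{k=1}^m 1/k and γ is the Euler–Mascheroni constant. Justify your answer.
lim = ln(20/19) + γ

By Euler-Maclaurin, H_m = ln m + γ + O(1/m). So
  H_{20n} − ln(19n) = ln(20n) + γ − ln(19n) + O(1/n)
                       = ln(20/19) + γ + O(1/n).
Hence the limit is ln(20/19) + γ.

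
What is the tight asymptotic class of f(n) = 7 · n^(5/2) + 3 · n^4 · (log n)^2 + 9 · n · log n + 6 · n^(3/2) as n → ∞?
f(n) ∈ Θ(n^4 · (log n)^2)

Compare the terms by growth order. For large n, n^a · (log n)^b dominates n^a' · (log n)^b' iff a > a', or (a = a' and b > b'). Ranking the 4 terms shows the dominant one is 3 · n^4 · (log n)^2. Hence f(n) ∈ Θ(n^4 · (log n)^2).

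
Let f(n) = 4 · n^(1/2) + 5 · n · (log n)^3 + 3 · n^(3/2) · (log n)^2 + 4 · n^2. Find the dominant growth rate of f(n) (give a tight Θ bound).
f(n) ∈ Θ(n^2)

Compare the terms by growth order. For large n, n^a · (log n)^b dominates n^a' · (log n)^b' iff a > a', or (a = a' and b > b'). Ranking the 4 terms shows the dominant one is 4 · n^2. Hence f(n) ∈ Θ(n^2).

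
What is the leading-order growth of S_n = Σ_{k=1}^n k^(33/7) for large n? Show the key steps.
S_n ~ (7/40) · n^(40/7)

Integral comparison: Σ_{k=1}^n k^(33/7) = ∫_0^n x^(33/7) dx + O(n^(33/7)). The integral is n^(1 + 33/7) / (1 + 33/7) = n^((33+7)/7) / ((33+7)/7) = (7/40) · n^(40/7).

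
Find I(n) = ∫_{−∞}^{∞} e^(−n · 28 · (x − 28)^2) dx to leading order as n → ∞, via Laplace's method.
I(n) = sqrt(π/(28n))

Here φ(x) = 28 · (x − 28)^2 has its unique minimum at x* = 28 with φ(x*) = 0 and φ''(x*) = 56. Laplace's method gives
  I(n) ~ e^(−n φ(x*)) · sqrt(2π / (n · φ''(x*))) = sqrt(2π / (56n)) = sqrt(π/(28n)).
This is exact: substituting u = (x − 28)·sqrt(28n) gives I(n) = (1/sqrt(28n)) ∫_{−∞}^{∞} e^(−u^2) du = sqrt(π/(28n)).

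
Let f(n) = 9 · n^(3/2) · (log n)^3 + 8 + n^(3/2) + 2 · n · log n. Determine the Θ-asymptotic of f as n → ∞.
f(n) ∈ Θ(n^(3/2) · (log n)^3)

Compare the terms by growth order. For large n, n^a · (log n)^b dominates n^a' · (log n)^b' iff a > a', or (a = a' and b > b'). Ranking the 4 terms shows the dominant one is 9 · n^(3/2) · (log n)^3. Hence f(n) ∈ Θ(n^(3/2) · (log n)^3).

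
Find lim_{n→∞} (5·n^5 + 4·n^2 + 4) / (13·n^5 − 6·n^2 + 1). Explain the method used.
lim = 5/13

For large n the leading n^5 terms dominate both numerator and denominator. Dividing top and bottom by n^5, every other term tends to 0, leaving 5/13.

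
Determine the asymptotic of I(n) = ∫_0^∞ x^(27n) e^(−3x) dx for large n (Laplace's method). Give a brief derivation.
I(n) ~ (sqrt(2π·27n) / 3) · (27n/(3e))^(27n)

Write the integrand as exp(27n ln x − 3x) and set f(x) = 27n ln x − 3x. Then f'(x) = 27n/x − 3 = 0 at x* = 27n/3, and f''(x*) = −27n/x*^2 = −3^2/(27n). Laplace's method (interior maximum) gives
  I(n) ~ e^(f(x*)) · sqrt(2π / |f''(x*)|)
        = exp(27n ln(27n/3) − 27n) · sqrt(2π · 27n / 3^2)
        = (27n/3)^(27n) e^(−27n) · sqrt(2π·27n) / 3
        = (sqrt(2π·27n) / 3) · (27n/(3e))^(27n).
This matches Γ(27n+1)/3^(27n+1) with Stirling applied to Γ.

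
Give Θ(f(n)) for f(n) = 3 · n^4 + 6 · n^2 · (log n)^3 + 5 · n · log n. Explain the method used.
f(n) ∈ Θ(n^4)

Compare the terms by growth order. For large n, n^a · (log n)^b dominates n^a' · (log n)^b' iff a > a', or (a = a' and b > b'). Ranking the 3 terms shows the dominant one is 3 · n^4. Hence f(n) ∈ Θ(n^4).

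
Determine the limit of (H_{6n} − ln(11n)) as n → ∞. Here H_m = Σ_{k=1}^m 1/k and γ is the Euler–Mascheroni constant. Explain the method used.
lim = ln(6/11) + γ

By Euler-Maclaurin, H_m = ln m + γ + O(1/m). So
  H_{6n} − ln(11n) = ln(6n) + γ − ln(11n) + O(1/n)
                       = ln(6/11) + γ + O(1/n).
Hence the limit is ln(6/11) + γ.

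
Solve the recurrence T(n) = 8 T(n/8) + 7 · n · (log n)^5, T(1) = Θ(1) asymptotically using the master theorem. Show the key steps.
T(n) = Θ(n · (log n)^6)

Here log_8 8 = 1 and f(n) = 7 · n · (log n)^5 = Θ(n^(log_8 8) · (log n)^5). This is the extended Case 2 of the master theorem (f matches the critical exponent up to log factors), giving T(n) = Θ(n^(log_8 8) · (log n)^(5+1)) = Θ(n · (log n)^6).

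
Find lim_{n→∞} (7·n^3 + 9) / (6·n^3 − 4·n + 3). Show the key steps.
lim = 7/6

For large n the leading n^3 terms dominate both numerator and denominator. Dividing top and bottom by n^3, every other term tends to 0, leaving 7/6.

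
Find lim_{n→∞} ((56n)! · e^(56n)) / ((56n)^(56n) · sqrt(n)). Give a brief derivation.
lim = sqrt(2π·56)

Stirling: (56n)! ~ sqrt(2π·56n) · (56n/e)^(56n). Hence
  (56n)! · e^(56n) / (56n)^(56n) ~ sqrt(2π·56n).
Dividing by sqrt(n): sqrt(2π·56n) / sqrt(n) = sqrt(2π·56) · n^((1−1)/2), so the limit is sqrt(2π·56).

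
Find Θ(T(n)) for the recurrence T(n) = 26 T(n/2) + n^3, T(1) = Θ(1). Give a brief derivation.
T(n) = Θ(n^(log_2 26))

Master theorem: compare f(n) = n^3 to n^(log_2 26) where log_2 26 ≈ 4.700. Since 3 < log_2 26, we have f(n) = O(n^(log_2 26 − ε)) for some ε > 0 — Case 1. Hence T(n) = Θ(n^(log_2 26)).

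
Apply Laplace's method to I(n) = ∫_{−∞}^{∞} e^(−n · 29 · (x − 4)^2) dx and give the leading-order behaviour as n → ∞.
I(n) = sqrt(π/(29n))

Here φ(x) = 29 · (x − 4)^2 has its unique minimum at x* = 4 with φ(x*) = 0 and φ''(x*) = 58. Laplace's method gives
  I(n) ~ e^(−n φ(x*)) · sqrt(2π / (n · φ''(x*))) = sqrt(2π / (58n)) = sqrt(π/(29n)).
This is exact: substituting u = (x − 4)·sqrt(29n) gives I(n) = (1/sqrt(29n)) ∫_{−∞}^{∞} e^(−u^2) du = sqrt(π/(29n)).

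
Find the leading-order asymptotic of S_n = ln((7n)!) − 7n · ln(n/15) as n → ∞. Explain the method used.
S_n ~ 7n · (ln 105 − 1) + O(ln n)

Stirling: ln((7n)!) = 7n ln(7n) − 7n + O(ln n).
  S_n = 7n ln(7n) − 7n − 7n ln(n/15) + O(ln n)
      = 7n ln(7n) − 7n ln n + 7n ln 15 − 7n + O(ln n)
      = 7n ln 7 + 7n ln 15 − 7n + O(ln n)
      = 7n (ln 105 − 1) + O(ln n).
Numerically ln(105) − 1 ≈ 3.6540.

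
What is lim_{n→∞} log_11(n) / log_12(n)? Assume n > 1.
lim = ln(12) / ln(11) = log_11(12)

Change of base: log_11(n) = ln n / ln 11 and log_12(n) = ln n / ln 12. The ratio is (ln n / ln 11) · (ln 12 / ln n) = ln 12 / ln 11, a constant independent of n. So the limit is ln 12 / ln 11 = log_11(12).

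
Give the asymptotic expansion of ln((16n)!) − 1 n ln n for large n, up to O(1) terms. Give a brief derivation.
ln((16n)!) − 1 n ln n = 15 n ln n + 16(ln 16 − 1) n + (1/2) ln(2π·16n) + O(1/n)

Stirling: ln((16n)!) = 16n ln(16n) − 16n + (1/2) ln(2π·16n) + O(1/n).
Expand 16n ln(16n) = 16n (ln n + ln 16) = 16n ln n + 16n ln 16.
Subtract 1n ln n: leading term is (16 − 1) n ln n = 15 n ln n. The next term is 16n ln 16 − 16n = 16(ln 16 − 1) n. Then the (1/2) ln(2π·16n) correction.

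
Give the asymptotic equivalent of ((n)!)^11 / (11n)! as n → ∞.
((n)!)^11/(11n)! ~ ((2π·n)^(10/2) / sqrt(11)) · 11^(−11·n)  →  0

Write N = n. Stirling: N! ~ sqrt(2π N)(N/e)^N and (11N)! ~ sqrt(2π·11N)·(11N/e)^(11N).
  (N!)^11/(11N)! ~ (2π N)^(11/2) (N/e)^(11N) / [sqrt(2π·11N) (11N/e)^(11N)]
     = (2π N)^(11/2) / sqrt(2π·11N) · (N/(11N))^(11N)
     = (2π N)^((11−1)/2) / sqrt(11) · 11^(−11N).
Since 11^11 > 1, the factor 11^(−11N) decays exponentially, so the ratio → 0. Substituting N = n gives the stated form.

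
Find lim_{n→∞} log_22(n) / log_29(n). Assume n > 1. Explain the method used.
lim = ln(29) / ln(22) = log_22(29)

Change of base: log_22(n) = ln n / ln 22 and log_29(n) = ln n / ln 29. The ratio is (ln n / ln 22) · (ln 29 / ln n) = ln 29 / ln 22, a constant independent of n. So the limit is ln 29 / ln 22 = log_22(29).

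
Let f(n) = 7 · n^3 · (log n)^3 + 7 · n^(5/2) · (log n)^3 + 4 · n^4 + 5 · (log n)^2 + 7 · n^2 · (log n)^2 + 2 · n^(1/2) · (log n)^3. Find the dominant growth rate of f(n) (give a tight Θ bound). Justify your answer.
f(n) ∈ Θ(n^4)

Compare the terms by growth order. For large n, n^a · (log n)^b dominates n^a' · (log n)^b' iff a > a', or (a = a' and b > b'). Ranking the 6 terms shows the dominant one is 4 · n^4. Hence f(n) ∈ Θ(n^4).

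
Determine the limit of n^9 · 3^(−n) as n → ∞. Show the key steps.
lim = 0

Exponentials with base > 1 dominate every fixed polynomial: for any fixed c, n^c / 3^n → 0 as n → ∞ (e.g. by the ratio test, or by writing 3^n = e^(n ln 3) and noting e^(n ln 3) / n^c → ∞). Hence n^9 · 3^(−n) = n^9 / 3^n → 0.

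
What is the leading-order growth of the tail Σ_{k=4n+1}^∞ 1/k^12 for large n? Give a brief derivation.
Σ_{k>4n} 1/k^12 ~ 1/(11 · (4n)^11)

Compare to the integral: ∫_{4n}^∞ x^(−12) dx = [−x^(−11)/11]_{4n}^∞ = 1/((12−1)·(4n)^11). Euler-Maclaurin then gives
  Σ_{k>4n} 1/k^12 = ∫_{4n}^∞ dx/x^12 − 1/(2·(4n)^12) + O(1/(4n)^13).
(Equivalently this is ζ(12) − Σ_{k≤4n} 1/k^12.)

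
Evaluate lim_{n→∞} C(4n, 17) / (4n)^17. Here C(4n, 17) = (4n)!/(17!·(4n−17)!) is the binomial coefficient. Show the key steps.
lim = 1/17! = 1/355687428096000

With N = 4n → ∞: C(N, 17) / N^17 = [N(N−1)…(N−16)] / (17! · N^17) = (1/17!) · 1 · (1 − 1/(4n)) · … · (1 − 16/(4n)). Each factor → 1 as N → ∞, so the limit is 1/17! = 1/355687428096000.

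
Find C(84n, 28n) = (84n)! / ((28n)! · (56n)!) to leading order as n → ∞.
C(84n, 28n) ~ (27/4)^(28n) · sqrt(3/(4π·28n))

Write N = 28n. Apply Stirling to each factorial:
  (3N)! ~ sqrt(2π·3N) · (3N/e)^(3N),
  N! ~ sqrt(2π N) · (N/e)^N,
  (2N)! ~ sqrt(2π·2N) · (2N/e)^(2N).
The exponential factors combine to (3N)^(3N) / (N^N · (2N)^(2N)) = 3^(3N)/2^(2N) = (3^3/2^2)^N = (27/4)^N.
The square-root prefactors combine to sqrt(2π·3N) / (sqrt(2π N)·sqrt(2π·2N)) = sqrt(3 / (2π·2·N)) = sqrt(3/(4π·28n)).
Substituting N = 28n: C(84n, 28n) ~ (27/4)^(28n) · sqrt(3/(4π·28n)).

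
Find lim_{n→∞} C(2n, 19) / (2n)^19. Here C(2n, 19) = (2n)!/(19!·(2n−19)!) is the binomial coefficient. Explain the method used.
lim = 1/19! = 1/121645100408832000

With N = 2n → ∞: C(N, 19) / N^19 = [N(N−1)…(N−18)] / (19! · N^19) = (1/19!) · 1 · (1 − 1/(2n)) · … · (1 − 18/(2n)). Each factor → 1 as N → ∞, so the limit is 1/19! = 1/121645100408832000.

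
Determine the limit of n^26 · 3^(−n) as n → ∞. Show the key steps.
lim = 0

Exponentials with base > 1 dominate every fixed polynomial: for any fixed c, n^c / 3^n → 0 as n → ∞ (e.g. by the ratio test, or by writing 3^n = e^(n ln 3) and noting e^(n ln 3) / n^c → ∞). Hence n^26 · 3^(−n) = n^26 / 3^n → 0.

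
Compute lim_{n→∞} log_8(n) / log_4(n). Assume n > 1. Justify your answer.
lim = ln(4) / ln(8) = log_8(4)

Change of base: log_8(n) = ln n / ln 8 and log_4(n) = ln n / ln 4. The ratio is (ln n / ln 8) · (ln 4 / ln n) = ln 4 / ln 8, a constant independent of n. So the limit is ln 4 / ln 8 = log_8(4).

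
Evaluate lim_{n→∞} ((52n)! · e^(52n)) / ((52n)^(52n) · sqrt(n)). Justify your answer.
lim = sqrt(2π·52)

Stirling: (52n)! ~ sqrt(2π·52n) · (52n/e)^(52n). Hence
  (52n)! · e^(52n) / (52n)^(52n) ~ sqrt(2π·52n).
Dividing by sqrt(n): sqrt(2π·52n) / sqrt(n) = sqrt(2π·52) · n^((1−1)/2), so the limit is sqrt(2π·52).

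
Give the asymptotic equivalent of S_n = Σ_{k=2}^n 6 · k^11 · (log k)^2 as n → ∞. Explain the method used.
S_n ~ n^12 · (log n)^2 / 2

By integral comparison, S_n = ∫_1^n 6 · x^11 · (log x)^2 dx + O(n^11 · (log n)^2). For the integral, the leading term of ∫_1^n x^11 (log x)^2 dx is n^12/12 · (log n)^2 (by repeated integration by parts; each step lowers the log-exponent and produces a relatively O(1/log n) correction). Hence S_n ~ n^12 · (log n)^2 / 2.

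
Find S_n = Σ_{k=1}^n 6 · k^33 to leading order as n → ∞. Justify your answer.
S_n ~ 3 · n^34 / 17

By integral comparison (Euler-Maclaurin), Σ_{k=1}^n 6 · k^33 = 6 · ∫_0^n x^33 dx + O(n^33) = 6 · n^34/34 = 3 · n^34 / 17 + O(n^33). (Equivalently, Faulhaber's formula gives the same leading term.)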